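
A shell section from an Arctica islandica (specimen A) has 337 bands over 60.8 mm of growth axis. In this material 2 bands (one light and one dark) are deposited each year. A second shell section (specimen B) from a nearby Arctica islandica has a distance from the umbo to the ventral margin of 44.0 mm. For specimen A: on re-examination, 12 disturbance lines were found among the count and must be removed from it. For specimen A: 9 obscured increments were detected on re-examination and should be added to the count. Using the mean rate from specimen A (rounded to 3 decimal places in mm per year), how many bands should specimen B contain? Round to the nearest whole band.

242 bands

Specimen A: true band count = 337 − 12 + 9 = 334.
Specimen A: 334 bands at 2 per year is 334 / 2 = 167 years.
A: Mean rate = 60.8 mm / 167 years ≈ 0.364 mm/year.
B spans 44.0 / 0.364 = 120.88 years; at 2 bands per year that is 120.88 × 2 ≈ 242 bands.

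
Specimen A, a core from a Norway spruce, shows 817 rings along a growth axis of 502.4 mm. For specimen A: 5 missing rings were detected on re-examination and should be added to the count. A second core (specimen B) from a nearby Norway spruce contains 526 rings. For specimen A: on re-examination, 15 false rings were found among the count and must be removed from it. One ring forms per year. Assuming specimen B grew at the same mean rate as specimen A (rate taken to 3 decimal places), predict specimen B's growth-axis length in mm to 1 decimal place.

327.7 mm

Specimen A: after corrections the count is 817 − 15 + 5 = 807 rings.
A: Mean rate = 502.4 mm / 807 years ≈ 0.623 mm per year.
B's length ≈ 0.623 × 526 = 327.7 mm.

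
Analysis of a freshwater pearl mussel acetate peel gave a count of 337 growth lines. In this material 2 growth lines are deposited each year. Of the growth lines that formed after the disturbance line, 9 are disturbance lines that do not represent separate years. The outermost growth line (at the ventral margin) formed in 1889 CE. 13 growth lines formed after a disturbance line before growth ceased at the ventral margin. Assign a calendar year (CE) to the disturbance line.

13 growth lines formed after the disturbance line.
Excluding 9 false growth lines: 13 − 9 = 4.
With 2 growth lines per year, 4 / 2 = 2 years.
Counting back 2 years from 1889 CE places the disturbance line in 1889 − 2 = 1887 CE.

1887 CE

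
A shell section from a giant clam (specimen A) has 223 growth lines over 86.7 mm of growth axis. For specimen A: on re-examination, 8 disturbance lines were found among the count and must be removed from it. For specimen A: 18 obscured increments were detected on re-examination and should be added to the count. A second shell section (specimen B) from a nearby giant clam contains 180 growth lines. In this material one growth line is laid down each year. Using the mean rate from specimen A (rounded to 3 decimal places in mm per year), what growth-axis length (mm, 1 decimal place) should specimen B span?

67.0 mm

Specimen A: correcting the raw count gives 223 − 8 + 18 = 233 true growth lines.
A: 86.7 mm over 233 years gives 86.7 / 233 ≈ 0.372 mm/yr.
B's length ≈ 0.372 × 180 = 67.0 mm.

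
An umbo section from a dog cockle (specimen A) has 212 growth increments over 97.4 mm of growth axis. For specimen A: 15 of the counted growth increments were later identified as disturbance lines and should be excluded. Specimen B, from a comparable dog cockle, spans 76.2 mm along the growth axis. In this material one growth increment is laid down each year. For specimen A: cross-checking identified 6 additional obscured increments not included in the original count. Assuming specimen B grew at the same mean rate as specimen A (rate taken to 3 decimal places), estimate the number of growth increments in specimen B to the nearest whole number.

159 growth increments

Specimen A: true growth increment count = 212 − 15 + 6 = 203.
A: Mean rate = 97.4 mm / 203 years ≈ 0.480 mm/year.
Specimen B: 76.2 mm / 0.480 mm per year = 158.75 years ≈ 159 growth increments.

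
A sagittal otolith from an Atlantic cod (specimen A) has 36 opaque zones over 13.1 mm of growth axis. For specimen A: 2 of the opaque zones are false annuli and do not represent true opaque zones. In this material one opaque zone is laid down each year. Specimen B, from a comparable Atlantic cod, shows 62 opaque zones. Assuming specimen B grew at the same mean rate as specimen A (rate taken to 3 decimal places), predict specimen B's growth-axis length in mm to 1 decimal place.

Specimen A: correcting the raw count gives 36 − 2 = 34 true opaque zones.
A: Mean rate = 13.1 mm / 34 years ≈ 0.385 mm/year.
B's length ≈ 0.385 × 62 = 23.9 mm.

23.9 mm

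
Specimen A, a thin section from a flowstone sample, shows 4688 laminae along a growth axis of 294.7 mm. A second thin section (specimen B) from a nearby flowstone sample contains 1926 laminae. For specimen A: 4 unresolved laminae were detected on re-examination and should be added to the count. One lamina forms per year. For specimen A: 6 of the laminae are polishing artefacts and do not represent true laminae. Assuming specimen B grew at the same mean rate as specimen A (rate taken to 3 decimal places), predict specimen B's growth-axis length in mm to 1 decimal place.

Specimen A: correcting the raw count gives 4688 − 6 + 4 = 4686 true laminae.
A: Extension rate ≈ 294.7 / 4686 = 0.063 mm/yr.
For B, 0.063 mm/year × 1926 years = 121.3 mm.

121.3 mm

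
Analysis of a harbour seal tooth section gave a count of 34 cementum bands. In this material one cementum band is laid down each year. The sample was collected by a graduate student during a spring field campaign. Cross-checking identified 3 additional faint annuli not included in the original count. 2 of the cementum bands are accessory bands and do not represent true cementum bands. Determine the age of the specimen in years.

35 years

Correcting the raw count gives 34 − 2 + 3 = 35 true cementum bands.
With a one-to-one cementum band periodicity this is 35 years.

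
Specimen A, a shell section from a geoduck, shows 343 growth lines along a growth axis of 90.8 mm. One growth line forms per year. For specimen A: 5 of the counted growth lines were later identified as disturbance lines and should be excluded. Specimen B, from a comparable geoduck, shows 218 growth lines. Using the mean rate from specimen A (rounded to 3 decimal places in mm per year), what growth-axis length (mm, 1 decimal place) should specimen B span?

Specimen A: correcting the raw count gives 343 − 5 = 338 true growth lines.
A: 90.8 mm over 338 years gives 90.8 / 338 ≈ 0.269 mm per year.
Length of B = 0.269 × 218 = 58.6 mm.

58.6 mm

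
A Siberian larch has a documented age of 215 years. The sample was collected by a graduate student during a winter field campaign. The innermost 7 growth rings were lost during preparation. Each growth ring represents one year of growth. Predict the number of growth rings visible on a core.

Expected growth rings over 215 years: 215.
Less the 7 uncaptured growth rings: 215 − 7 = 208.

208 growth rings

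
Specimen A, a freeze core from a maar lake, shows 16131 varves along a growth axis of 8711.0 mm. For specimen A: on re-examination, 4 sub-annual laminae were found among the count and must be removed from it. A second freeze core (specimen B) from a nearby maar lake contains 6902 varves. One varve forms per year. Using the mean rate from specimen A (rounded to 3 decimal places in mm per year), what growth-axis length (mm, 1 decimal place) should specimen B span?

3727.1 mm

Specimen A: true varve count = 16131 − 4 = 16127.
A: 8711.0 mm over 16127 years gives 8711.0 / 16127 ≈ 0.540 mm/year.
For B, 0.540 mm/year × 6902 years = 3727.1 mm.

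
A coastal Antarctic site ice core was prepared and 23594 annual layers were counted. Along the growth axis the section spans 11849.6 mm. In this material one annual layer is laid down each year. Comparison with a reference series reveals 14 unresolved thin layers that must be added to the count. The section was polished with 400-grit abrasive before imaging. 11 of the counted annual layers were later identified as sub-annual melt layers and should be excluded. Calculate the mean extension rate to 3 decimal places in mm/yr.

True annual layer count = 23594 − 11 + 14 = 23597.
Mean rate = 11849.6 mm / 23597 years ≈ 0.502 mm/yr.

0.502 mm/yr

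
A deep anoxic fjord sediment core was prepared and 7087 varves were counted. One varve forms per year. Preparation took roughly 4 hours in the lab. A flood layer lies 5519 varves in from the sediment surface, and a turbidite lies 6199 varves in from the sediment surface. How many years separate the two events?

Separation: 6199 − 5519 = 680 varves.
One varve per year makes the interval 680 years.

680 years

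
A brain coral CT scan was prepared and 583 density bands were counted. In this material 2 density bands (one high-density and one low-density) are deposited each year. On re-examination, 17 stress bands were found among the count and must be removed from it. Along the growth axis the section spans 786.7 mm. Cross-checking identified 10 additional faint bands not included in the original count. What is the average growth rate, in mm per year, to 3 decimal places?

After corrections the count is 583 − 17 + 10 = 576 density bands.
576 density bands at 2 per year is 576 / 2 = 288 years.
Mean rate = 786.7 mm / 288 years ≈ 2.732 mm per year.

2.732 mm per year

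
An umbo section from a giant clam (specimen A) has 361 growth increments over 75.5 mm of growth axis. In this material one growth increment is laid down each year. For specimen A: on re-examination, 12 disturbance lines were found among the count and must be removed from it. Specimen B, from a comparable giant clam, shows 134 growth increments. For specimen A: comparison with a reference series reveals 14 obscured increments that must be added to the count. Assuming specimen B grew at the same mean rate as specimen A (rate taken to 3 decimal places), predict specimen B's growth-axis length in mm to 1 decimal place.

Specimen A: adjusted count: 361 − 12 + 14 = 363 growth increments.
A: Mean rate = 75.5 mm / 363 years ≈ 0.208 mm/yr.
For B, 0.208 mm/year × 134 years = 27.9 mm.

27.9 mm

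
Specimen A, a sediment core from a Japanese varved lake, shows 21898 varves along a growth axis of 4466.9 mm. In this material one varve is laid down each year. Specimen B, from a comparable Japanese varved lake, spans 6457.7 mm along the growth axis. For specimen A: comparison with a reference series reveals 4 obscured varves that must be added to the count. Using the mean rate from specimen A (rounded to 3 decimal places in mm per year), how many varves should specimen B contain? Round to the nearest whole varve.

Specimen A: after corrections the count is 21898 + 4 = 21902 varves.
A: 4466.9 mm over 21902 years gives 4466.9 / 21902 ≈ 0.204 mm per year.
For B, 6457.7 / 0.204 = 31655.39 years ≈ 31655 varves.

31655 varves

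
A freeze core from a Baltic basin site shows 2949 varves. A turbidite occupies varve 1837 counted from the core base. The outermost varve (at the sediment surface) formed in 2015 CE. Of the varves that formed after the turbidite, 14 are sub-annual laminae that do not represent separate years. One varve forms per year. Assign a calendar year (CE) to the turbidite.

The turbidite sits at varve 1837 from the core base, so 2949 − 1837 = 1112 varves formed after it.
Removing the 14 false varves leaves 1112 − 14 = 1098 true varves beyond the turbidite.
2015 − 1098 = 917 CE.

917 CE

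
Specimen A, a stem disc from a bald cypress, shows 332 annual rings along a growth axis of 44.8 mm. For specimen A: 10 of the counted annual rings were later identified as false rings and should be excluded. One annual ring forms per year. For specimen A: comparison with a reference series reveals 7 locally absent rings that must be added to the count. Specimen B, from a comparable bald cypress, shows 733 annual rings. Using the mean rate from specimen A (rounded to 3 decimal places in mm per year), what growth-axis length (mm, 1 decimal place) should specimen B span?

99.7 mm

Specimen A: after corrections the count is 332 − 10 + 7 = 329 annual rings.
A: Mean rate = 44.8 mm / 329 years ≈ 0.136 mm per year.
B's length ≈ 0.136 × 733 = 99.7 mm.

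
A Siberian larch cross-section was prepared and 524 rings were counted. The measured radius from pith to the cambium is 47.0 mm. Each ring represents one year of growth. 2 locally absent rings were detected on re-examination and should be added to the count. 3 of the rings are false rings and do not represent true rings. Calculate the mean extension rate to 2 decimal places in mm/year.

0.09 mm/year

Correcting the raw count gives 524 − 3 + 2 = 523 true rings.
Extension rate ≈ 47.0 / 523 = 0.09 mm/year.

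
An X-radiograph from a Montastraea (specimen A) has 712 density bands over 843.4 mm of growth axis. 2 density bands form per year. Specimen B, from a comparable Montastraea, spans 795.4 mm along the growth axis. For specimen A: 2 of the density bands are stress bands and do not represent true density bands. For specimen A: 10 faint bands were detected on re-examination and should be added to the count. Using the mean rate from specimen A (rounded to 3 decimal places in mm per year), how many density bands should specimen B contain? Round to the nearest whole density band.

Specimen A: correcting the raw count gives 712 − 2 + 10 = 720 true density bands.
Specimen A: with 2 density bands per year, 720 / 2 = 360 years.
A: Extension rate ≈ 843.4 / 360 = 2.343 mm/yr.
B spans 795.4 / 2.343 = 339.48 years; at 2 density bands per year that is 339.48 × 2 ≈ 679 density bands.

679 density bands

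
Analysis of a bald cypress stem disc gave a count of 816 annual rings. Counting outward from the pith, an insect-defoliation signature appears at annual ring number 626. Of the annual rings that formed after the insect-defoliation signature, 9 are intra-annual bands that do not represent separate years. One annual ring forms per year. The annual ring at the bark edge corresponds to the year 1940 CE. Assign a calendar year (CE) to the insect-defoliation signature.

1759 CE

816 − 626 = 190 annual rings lie beyond the insect-defoliation signature toward the bark edge.
190 − 9 false = 181 true annual rings after the insect-defoliation signature.
Counting back 181 years from 1940 CE places the insect-defoliation signature in 1940 − 181 = 1759 CE.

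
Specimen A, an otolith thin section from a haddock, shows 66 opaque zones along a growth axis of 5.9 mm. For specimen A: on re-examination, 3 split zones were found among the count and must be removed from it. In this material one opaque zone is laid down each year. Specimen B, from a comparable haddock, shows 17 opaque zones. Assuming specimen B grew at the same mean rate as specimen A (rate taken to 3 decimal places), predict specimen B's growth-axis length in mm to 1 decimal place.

Specimen A: true opaque zone count = 66 − 3 = 63.
A: Mean rate = 5.9 mm / 63 years ≈ 0.094 mm/year.
Length of B = 0.094 × 17 = 1.6 mm.

1.6 mm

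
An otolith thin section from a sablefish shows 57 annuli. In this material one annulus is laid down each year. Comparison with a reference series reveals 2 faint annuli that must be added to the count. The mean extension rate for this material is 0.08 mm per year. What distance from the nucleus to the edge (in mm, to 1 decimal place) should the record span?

4.7 mm

After corrections the count is 57 + 2 = 59 annuli.
59 years at 0.08 mm/year gives 0.08 × 59 = 4.7 mm.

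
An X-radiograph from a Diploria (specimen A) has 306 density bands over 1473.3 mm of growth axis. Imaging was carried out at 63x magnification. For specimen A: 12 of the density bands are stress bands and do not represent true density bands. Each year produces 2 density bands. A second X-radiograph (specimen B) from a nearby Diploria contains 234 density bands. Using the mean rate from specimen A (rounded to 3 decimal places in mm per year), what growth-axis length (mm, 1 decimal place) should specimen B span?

Specimen A: after corrections the count is 306 − 12 = 294 density bands.
Specimen A: with 2 density bands per year, 294 / 2 = 147 years.
A: Extension rate ≈ 1473.3 / 147 = 10.022 mm per year.
Specimen B: 234 density bands at 2 per year is 234 / 2 = 117 years. Length of B = 10.022 × 117 = 1172.6 mm.

1172.6 mm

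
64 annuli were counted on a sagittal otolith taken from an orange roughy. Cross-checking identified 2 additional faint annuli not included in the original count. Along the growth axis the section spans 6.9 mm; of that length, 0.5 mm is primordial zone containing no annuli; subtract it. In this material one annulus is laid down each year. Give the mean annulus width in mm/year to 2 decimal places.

0.10 mm/year

True annulus count = 64 + 2 = 66.
Removing the 0.5 mm offcut leaves 6.9 − 0.5 = 6.4 mm.
Extension rate ≈ 6.4 / 66 = 0.10 mm/year.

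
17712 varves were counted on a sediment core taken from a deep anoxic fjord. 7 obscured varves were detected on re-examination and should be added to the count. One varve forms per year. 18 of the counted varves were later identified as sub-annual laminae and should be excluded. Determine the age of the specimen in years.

17701 years

After corrections the count is 17712 − 18 + 7 = 17701 varves.
With a one-to-one varve periodicity this is 17701 years.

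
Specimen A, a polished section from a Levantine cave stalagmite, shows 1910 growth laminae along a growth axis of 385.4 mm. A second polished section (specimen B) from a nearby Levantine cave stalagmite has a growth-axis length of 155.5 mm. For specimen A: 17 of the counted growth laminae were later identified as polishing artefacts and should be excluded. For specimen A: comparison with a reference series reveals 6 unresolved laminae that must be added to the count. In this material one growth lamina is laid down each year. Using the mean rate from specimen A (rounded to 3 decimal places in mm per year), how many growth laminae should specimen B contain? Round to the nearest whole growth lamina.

Specimen A: correcting the raw count gives 1910 − 17 + 6 = 1899 true growth laminae.
A: Extension rate ≈ 385.4 / 1899 = 0.203 mm/year.
B spans 155.5 / 0.203 = 766.01 years ≈ 766 growth laminae.

766 growth laminae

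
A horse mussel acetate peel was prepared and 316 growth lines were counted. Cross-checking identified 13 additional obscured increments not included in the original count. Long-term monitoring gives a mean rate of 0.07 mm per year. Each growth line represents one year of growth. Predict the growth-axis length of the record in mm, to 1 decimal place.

23.0 mm

After corrections the count is 316 + 13 = 329 growth lines.
Predicted length = 0.07 mm/year × 329 years = 23.0 mm.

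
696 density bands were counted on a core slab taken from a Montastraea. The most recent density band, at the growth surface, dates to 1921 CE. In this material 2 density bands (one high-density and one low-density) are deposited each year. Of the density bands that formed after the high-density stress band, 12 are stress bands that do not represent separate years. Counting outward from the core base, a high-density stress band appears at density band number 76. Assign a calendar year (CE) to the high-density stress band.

The high-density stress band sits at density band 76 from the core base, so 696 − 76 = 620 density bands formed after it.
Removing the 12 false density bands leaves 620 − 12 = 608 true density bands beyond the high-density stress band.
With 2 density bands per year, 608 / 2 = 304 years.
1921 − 304 = 1617 CE.

1617 CE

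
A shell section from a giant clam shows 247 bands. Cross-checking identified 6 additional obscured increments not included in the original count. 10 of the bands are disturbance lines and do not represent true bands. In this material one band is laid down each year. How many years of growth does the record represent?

Correcting the raw count gives 247 − 10 + 6 = 243 true bands.
At one band per year, that is 243 years.

243 years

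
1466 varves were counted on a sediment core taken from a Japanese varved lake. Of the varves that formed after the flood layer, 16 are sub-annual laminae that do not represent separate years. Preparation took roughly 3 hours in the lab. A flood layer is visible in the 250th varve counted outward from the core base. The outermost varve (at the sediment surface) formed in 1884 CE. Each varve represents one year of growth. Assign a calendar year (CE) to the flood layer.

684 CE

Between varve 250 and the sediment surface there are 1466 − 250 = 1216 varves.
1216 − 16 false = 1200 true varves after the flood layer.
The varve at the sediment surface is 1884 CE, so the flood layer dates to 1884 − 1200 = 684 CE.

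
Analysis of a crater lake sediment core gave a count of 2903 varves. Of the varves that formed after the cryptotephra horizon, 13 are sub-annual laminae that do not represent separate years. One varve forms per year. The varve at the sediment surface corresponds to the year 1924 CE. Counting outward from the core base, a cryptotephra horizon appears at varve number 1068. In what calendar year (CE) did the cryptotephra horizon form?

102 CE

The cryptotephra horizon sits at varve 1068 from the core base, so 2903 − 1068 = 1835 varves formed after it.
Removing the 13 false varves leaves 1835 − 13 = 1822 true varves beyond the cryptotephra horizon.
Counting back 1822 years from 1924 CE places the cryptotephra horizon in 1924 − 1822 = 102 CE.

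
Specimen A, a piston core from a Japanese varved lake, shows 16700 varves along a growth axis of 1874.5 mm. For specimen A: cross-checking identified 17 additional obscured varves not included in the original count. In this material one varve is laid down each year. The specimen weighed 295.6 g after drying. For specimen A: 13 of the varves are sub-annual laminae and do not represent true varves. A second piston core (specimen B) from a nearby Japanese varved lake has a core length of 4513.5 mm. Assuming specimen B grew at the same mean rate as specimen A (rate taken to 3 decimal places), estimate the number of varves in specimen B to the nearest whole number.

40299 varves

Specimen A: adjusted count: 16700 − 13 + 17 = 16704 varves.
A: Extension rate ≈ 1874.5 / 16704 = 0.112 mm per year.
B spans 4513.5 / 0.112 = 40299.11 years ≈ 40299 varves.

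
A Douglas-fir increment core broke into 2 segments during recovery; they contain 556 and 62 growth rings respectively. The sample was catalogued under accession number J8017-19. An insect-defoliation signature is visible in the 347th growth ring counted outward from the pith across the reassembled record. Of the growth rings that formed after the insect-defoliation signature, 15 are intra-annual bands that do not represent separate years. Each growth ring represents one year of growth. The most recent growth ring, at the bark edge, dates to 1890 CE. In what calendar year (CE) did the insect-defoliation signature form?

1634 CE

Total growth rings = 556 + 62 = 618.
618 − 347 = 271 growth rings lie beyond the insect-defoliation signature toward the bark edge.
271 − 15 false = 256 true growth rings after the insect-defoliation signature.
1890 − 256 = 1634 CE.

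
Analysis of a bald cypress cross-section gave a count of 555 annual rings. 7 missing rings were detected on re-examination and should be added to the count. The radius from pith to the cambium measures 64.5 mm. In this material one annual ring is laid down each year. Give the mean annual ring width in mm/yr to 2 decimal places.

After corrections the count is 555 + 7 = 562 annual rings.
64.5 mm over 562 years gives 64.5 / 562 ≈ 0.11 mm/yr.

0.11 mm/yr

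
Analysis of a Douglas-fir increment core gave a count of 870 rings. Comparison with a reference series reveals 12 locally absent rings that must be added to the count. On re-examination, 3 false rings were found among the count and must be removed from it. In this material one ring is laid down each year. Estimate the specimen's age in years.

After corrections the count is 870 − 3 + 12 = 879 rings.
At one ring per year, that is 879 years.

879 years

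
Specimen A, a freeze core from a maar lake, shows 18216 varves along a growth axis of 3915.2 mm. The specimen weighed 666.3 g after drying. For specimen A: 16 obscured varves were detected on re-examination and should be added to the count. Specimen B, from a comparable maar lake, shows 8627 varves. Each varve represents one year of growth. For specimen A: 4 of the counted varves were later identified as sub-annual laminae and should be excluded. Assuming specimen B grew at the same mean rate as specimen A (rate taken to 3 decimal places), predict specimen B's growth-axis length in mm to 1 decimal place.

1854.8 mm

Specimen A: after corrections the count is 18216 − 4 + 16 = 18228 varves.
A: Mean rate = 3915.2 mm / 18228 years ≈ 0.215 mm/yr.
B's length ≈ 0.215 × 8627 = 1854.8 mm.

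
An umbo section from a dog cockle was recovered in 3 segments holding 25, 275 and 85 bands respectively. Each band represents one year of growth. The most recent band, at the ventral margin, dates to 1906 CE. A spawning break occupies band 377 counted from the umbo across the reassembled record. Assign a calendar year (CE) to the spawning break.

1898 CE

Total bands = 25 + 275 + 85 = 385.
Between band 377 and the ventral margin there are 385 − 377 = 8 bands.
The band at the ventral margin is 1906 CE, so the spawning break dates to 1906 − 8 = 1898 CE.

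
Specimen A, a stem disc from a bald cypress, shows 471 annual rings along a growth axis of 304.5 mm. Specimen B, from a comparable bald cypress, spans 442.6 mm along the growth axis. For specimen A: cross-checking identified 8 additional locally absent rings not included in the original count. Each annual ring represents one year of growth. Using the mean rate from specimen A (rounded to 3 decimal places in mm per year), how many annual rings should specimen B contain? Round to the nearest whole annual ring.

696 annual rings

Specimen A: correcting the raw count gives 471 + 8 = 479 true annual rings.
A: 304.5 mm over 479 years gives 304.5 / 479 ≈ 0.636 mm/yr.
B spans 442.6 / 0.636 = 695.91 years ≈ 696 annual rings.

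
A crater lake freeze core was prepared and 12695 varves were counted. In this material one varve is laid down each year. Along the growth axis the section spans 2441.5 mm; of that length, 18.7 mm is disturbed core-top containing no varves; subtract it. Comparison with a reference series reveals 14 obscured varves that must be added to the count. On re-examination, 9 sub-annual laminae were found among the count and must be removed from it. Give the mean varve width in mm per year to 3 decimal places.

0.191 mm per year

Adjusted count: 12695 − 9 + 14 = 12700 varves.
Net length = 2441.5 − 18.7 = 2422.8 mm.
2422.8 mm over 12700 years gives 2422.8 / 12700 ≈ 0.191 mm per year.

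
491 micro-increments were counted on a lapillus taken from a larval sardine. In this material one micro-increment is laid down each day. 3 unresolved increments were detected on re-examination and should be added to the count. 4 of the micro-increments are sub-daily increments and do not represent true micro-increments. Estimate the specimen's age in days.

Correcting the raw count gives 491 − 4 + 3 = 490 true micro-increments.
One micro-increment per day makes the duration 490 days.

490 d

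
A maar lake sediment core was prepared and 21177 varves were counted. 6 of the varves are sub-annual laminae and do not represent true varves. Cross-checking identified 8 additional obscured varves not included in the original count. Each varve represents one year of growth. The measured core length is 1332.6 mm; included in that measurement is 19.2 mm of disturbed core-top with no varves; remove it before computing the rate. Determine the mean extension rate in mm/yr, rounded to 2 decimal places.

Correcting the raw count gives 21177 − 6 + 8 = 21179 true varves.
The growth record spans 1332.6 − 19.2 = 1313.4 mm.
1313.4 mm over 21179 years gives 1313.4 / 21179 ≈ 0.06 mm/yr.

0.06 mm/yr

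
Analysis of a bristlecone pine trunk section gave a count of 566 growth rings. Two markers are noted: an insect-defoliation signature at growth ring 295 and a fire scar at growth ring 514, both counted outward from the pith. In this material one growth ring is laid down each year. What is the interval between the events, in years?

219 years

The two markers are separated by 514 − 295 = 219 growth rings.
One growth ring per year makes the interval 219 years.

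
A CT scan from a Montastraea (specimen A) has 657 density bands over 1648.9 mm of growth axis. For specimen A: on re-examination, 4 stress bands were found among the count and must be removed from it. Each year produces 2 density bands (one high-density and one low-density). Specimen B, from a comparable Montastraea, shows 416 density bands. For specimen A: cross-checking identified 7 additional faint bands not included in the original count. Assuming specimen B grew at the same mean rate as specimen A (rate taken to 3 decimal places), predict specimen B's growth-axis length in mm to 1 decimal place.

1039.4 mm

Specimen A: after corrections the count is 657 − 4 + 7 = 660 density bands.
Specimen A: dividing by 2 density bands per year: 660 / 2 = 330 years.
A: Extension rate ≈ 1648.9 / 330 = 4.997 mm/yr.
Specimen B: 416 density bands at 2 per year is 416 / 2 = 208 years. For B, 4.997 mm/year × 208 years = 1039.4 mm.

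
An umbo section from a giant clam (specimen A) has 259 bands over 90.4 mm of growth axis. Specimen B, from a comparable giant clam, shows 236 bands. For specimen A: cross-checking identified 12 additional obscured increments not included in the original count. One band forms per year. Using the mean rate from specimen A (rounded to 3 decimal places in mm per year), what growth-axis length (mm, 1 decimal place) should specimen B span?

78.8 mm

Specimen A: adjusted count: 259 + 12 = 271 bands.
A: 90.4 mm over 271 years gives 90.4 / 271 ≈ 0.334 mm/year.
B's length ≈ 0.334 × 236 = 78.8 mm.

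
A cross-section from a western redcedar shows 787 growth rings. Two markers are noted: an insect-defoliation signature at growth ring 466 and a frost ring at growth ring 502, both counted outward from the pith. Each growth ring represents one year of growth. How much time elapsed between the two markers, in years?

36 years

The two markers are separated by 502 − 466 = 36 growth rings.
One growth ring per year makes the interval 36 years.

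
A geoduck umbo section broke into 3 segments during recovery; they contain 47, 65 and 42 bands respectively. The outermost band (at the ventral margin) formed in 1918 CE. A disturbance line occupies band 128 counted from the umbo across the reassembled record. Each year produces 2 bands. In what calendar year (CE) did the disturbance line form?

1905 CE

Total bands = 47 + 65 + 42 = 154.
Between band 128 and the ventral margin there are 154 − 128 = 26 bands.
With 2 bands per year, 26 / 2 = 13 years.
Counting back 13 years from 1918 CE places the disturbance line in 1918 − 13 = 1905 CE.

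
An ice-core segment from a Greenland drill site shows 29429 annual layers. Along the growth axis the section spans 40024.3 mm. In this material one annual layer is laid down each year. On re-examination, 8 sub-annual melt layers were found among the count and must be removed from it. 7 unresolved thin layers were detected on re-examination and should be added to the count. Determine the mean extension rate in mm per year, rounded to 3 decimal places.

1.360 mm per year

Correcting the raw count gives 29429 − 8 + 7 = 29428 true annual layers.
40024.3 mm over 29428 years gives 40024.3 / 29428 ≈ 1.360 mm per year.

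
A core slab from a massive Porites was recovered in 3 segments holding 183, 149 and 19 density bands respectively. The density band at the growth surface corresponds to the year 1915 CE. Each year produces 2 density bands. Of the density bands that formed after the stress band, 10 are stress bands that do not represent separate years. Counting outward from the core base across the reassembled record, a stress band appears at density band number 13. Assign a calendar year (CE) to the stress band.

1751 CE

Total density bands = 183 + 149 + 19 = 351.
Between density band 13 and the growth surface there are 351 − 13 = 338 density bands.
Removing the 10 false density bands leaves 338 − 10 = 328 true density bands beyond the stress band.
328 density bands at 2 per year is 328 / 2 = 164 years.
1915 − 164 = 1751 CE.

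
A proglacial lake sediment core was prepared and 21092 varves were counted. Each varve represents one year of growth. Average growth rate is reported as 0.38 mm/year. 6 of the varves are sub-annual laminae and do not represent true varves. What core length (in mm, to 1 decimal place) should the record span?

8012.7 mm

After corrections the count is 21092 − 6 = 21086 varves.
Predicted length = 0.38 mm/year × 21086 years = 8012.7 mm.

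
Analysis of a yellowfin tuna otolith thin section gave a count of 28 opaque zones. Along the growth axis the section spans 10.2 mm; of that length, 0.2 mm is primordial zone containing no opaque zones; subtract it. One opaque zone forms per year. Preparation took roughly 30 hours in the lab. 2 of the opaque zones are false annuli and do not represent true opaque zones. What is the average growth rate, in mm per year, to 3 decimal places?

0.385 mm per year

Adjusted count: 28 − 2 = 26 opaque zones.
Net length = 10.2 − 0.2 = 10.0 mm.
10.0 mm over 26 years gives 10.0 / 26 ≈ 0.385 mm per year.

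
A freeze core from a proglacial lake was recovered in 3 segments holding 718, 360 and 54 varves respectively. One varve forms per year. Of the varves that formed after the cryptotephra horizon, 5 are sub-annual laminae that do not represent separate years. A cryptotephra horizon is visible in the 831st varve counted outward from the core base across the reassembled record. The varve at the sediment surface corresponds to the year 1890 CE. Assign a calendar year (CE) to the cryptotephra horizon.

1594 CE

Total varves = 718 + 360 + 54 = 1132.
1132 − 831 = 301 varves lie beyond the cryptotephra horizon toward the sediment surface.
301 − 5 false = 296 true varves after the cryptotephra horizon.
Counting back 296 years from 1890 CE places the cryptotephra horizon in 1890 − 296 = 1594 CE.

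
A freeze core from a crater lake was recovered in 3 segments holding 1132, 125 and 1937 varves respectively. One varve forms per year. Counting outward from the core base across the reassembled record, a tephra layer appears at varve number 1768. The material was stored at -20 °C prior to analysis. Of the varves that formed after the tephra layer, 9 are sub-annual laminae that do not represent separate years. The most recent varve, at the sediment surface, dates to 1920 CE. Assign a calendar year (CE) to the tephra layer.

Total varves = 1132 + 125 + 1937 = 3194.
Between varve 1768 and the sediment surface there are 3194 − 1768 = 1426 varves.
1426 − 9 false = 1417 true varves after the tephra layer.
Counting back 1417 years from 1920 CE places the tephra layer in 1920 − 1417 = 503 CE.

503 CE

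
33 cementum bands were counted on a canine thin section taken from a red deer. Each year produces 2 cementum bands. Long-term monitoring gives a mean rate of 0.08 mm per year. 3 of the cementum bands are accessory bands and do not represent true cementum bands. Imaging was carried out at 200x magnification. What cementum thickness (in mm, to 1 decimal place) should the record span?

1.2 mm

After corrections the count is 33 − 3 = 30 cementum bands.
With 2 cementum bands per year, 30 / 2 = 15 years.
Predicted length = 0.08 mm/year × 15 years = 1.2 mm.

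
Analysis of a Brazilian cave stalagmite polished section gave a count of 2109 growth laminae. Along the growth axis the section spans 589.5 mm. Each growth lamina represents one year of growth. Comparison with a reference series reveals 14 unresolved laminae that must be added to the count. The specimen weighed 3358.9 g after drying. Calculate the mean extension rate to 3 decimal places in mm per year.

0.278 mm per year

Adjusted count: 2109 + 14 = 2123 growth laminae.
589.5 mm over 2123 years gives 589.5 / 2123 ≈ 0.278 mm per year.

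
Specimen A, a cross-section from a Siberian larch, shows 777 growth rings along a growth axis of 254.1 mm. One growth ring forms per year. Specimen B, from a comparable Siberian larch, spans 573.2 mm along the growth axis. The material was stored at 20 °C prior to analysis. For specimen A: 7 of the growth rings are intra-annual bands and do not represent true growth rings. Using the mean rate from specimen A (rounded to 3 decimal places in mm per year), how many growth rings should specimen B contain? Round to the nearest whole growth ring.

1737 growth rings

Specimen A: correcting the raw count gives 777 − 7 = 770 true growth rings.
A: Extension rate ≈ 254.1 / 770 = 0.330 mm/year.
Specimen B: 573.2 mm / 0.330 mm per year = 1736.97 years ≈ 1737 growth rings.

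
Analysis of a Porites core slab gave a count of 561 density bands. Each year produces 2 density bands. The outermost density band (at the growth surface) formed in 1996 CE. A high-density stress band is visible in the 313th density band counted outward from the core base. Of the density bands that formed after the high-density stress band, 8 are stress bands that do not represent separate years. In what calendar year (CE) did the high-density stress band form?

1876 CE

Between density band 313 and the growth surface there are 561 − 313 = 248 density bands.
Removing the 8 false density bands leaves 248 − 8 = 240 true density bands beyond the high-density stress band.
Dividing by 2 density bands per year: 240 / 2 = 120 years.
Counting back 120 years from 1996 CE places the high-density stress band in 1996 − 120 = 1876 CE.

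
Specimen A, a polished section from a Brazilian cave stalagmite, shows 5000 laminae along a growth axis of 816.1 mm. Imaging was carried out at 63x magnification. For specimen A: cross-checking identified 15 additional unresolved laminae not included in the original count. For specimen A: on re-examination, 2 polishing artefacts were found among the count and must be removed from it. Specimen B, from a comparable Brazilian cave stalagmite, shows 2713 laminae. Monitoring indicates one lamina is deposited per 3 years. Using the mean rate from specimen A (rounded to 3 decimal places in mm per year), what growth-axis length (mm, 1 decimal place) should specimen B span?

Specimen A: adjusted count: 5000 − 2 + 15 = 5013 laminae.
Specimen A: at 3 years per lamina, 5013 × 3 = 15039 years.
A: Extension rate ≈ 816.1 / 15039 = 0.054 mm per year.
Specimen B: multiplying by 3 years per lamina: 2713 × 3 = 8139 years. Length of B = 0.054 × 8139 = 439.5 mm.

439.5 mm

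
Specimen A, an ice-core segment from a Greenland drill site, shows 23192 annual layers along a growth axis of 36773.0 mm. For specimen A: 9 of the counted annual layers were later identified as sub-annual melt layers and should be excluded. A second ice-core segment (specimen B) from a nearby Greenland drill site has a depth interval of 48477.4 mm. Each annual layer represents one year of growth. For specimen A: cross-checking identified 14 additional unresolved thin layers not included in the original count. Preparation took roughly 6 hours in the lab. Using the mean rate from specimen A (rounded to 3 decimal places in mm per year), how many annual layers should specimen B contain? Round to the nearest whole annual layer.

Specimen A: true annual layer count = 23192 − 9 + 14 = 23197.
A: 36773.0 mm over 23197 years gives 36773.0 / 23197 ≈ 1.585 mm/yr.
For B, 48477.4 / 1.585 = 30585.11 years ≈ 30585 annual layers.

30585 annual layers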